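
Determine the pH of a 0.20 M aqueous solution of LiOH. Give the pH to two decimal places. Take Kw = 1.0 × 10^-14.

pH = 13.30

LiOH is a strong base; [OH-] = 0.2 M.
pOH = -log(0.2) = 0.70
pH = 14.00 - 0.70 = 13.30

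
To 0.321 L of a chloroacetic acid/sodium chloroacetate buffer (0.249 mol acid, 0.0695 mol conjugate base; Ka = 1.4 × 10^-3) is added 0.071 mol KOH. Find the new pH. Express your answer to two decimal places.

pH = 2.75

OH- converts ClCH2COOH to ClCH2COO-: ClCH2COOH → 0.178 mol, ClCH2COO- → 0.141 mol.
pKa = −log(1.4 × 10^-3) = 2.854
pH = pKa + log(n_ClCH2COO-/n_ClCH2COOH) = 2.854 + log(0.141/0.178) = 2.854 + (-0.101)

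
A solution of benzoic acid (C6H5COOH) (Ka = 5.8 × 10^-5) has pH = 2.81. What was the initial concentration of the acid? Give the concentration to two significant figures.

C₀ = 4.3 × 10^-2 M

[H+] = 10^(-2.81) = 1.55 × 10^-3 M = x
Ka = x²/(C₀ − x) ⇒ C₀ = x + x²/Ka
C₀ = 1.55 × 10^-3 + (1.55 × 10^-3)²/(5.8 × 10^-5) = 4.30 × 10^-2 M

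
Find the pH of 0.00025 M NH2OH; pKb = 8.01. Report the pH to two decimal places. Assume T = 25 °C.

pH = 8.19

NH2OH + H2O ⇌ NH3OH+ + OH-
Kb = 10^(−8.01) = 9.77 × 10^-9
Kb = x²/(0.00025 − x) = 9.77 × 10^-9
Assume x ≪ 0.00025: x ≈ √(9.77 × 10^-9 × 0.00025) = 1.56 × 10^-6 M
pOH = 5.81, so pH = 14.00 − pOH = 8.19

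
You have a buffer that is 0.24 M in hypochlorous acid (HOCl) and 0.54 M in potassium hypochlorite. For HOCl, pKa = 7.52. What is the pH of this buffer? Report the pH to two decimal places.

Using pH = pKa + log([base]/[acid]) with [base]/[acid] = 0.54/0.24:
pH = 7.52 + (+0.352) = 7.87

pH = 7.87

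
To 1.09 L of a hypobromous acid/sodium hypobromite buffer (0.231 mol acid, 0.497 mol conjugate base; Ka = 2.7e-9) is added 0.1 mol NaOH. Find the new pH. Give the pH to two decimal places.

After neutralization: n(HOBr) = 0.131 mol, n(OBr-) = 0.597 mol.
pKa = −log(2.7 × 10^-9) = 8.569
Henderson–Hasselbalch with mole ratio 0.597/0.131: pH = 8.569 + (+0.659)

pH = 9.23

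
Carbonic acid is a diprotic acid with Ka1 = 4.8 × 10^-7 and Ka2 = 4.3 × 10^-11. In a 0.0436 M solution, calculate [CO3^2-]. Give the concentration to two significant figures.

First ionization gives [H+] ≈ [HCO3-] = 1.45 × 10^-4 M.
Second step: Ka2 = [H+][CO3^2-]/[HCO3-] ≈ [CO3^2-] (since [H+] ≈ [HCO3-]).
So [CO3^2-] ≈ Ka2.

4.3 × 10^-11 M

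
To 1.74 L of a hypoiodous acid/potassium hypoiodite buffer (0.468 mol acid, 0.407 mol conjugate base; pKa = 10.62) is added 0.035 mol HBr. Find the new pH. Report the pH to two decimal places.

After neutralization: n(HOI) = 0.503 mol, n(OI-) = 0.372 mol.
Henderson–Hasselbalch with mole ratio 0.372/0.503: pH = 10.62 + (-0.131)

pH = 10.49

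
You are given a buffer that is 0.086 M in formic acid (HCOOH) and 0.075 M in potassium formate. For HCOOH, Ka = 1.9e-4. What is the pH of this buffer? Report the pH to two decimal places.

pH = 3.66

pKa = −log(1.9 × 10^-4) = 3.721
Henderson–Hasselbalch: pH = pKa + log([HCOO-]/[HCOOH]) = 3.721 + log(0.075/0.086)
pH = 3.721 + (-0.059) = 3.66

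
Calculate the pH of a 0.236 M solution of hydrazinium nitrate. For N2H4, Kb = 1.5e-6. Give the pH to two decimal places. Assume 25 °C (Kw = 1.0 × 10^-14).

N2H5+ is the conjugate acid of the weak base N2H4.
Ka = Kw/Kb = 1.0×10^-14 / 1.5 × 10^-6 = 6.67 × 10^-9
Ka = [H+]²/(0.236 − [H+]) = 6.67 × 10^-9
Since Ka ≪ C₀, [H+] ≈ √(Ka·C₀) = 3.97 × 10^-5 M.
Check: 0.017% ionized — well under 5%, approximation valid.
pH = −log(3.97 × 10^-5) = 4.40

pH = 4.40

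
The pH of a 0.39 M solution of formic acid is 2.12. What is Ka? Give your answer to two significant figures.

Ka = 1.5 × 10^-4

[H+] = 10^(-2.12) = 7.59 × 10^-3 M
At equilibrium [HA] = 0.39 − 7.59 × 10^-3 = 3.82 × 10^-1 M
Ka = [H+][A-]/[HA] = (7.59 × 10^-3)² / 3.82 × 10^-1 = 1.5 × 10^-4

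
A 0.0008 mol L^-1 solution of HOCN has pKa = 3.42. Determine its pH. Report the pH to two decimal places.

pH = 3.41

HOCN ⇌ OCN- + H+
Ka = 10^(−3.42) = 3.80 × 10^-4
Ka = x²/(0.0008 − x) = 3.80 × 10^-4
The 5% rule fails; solving x² + Ka·x − Ka·C₀ = 0 exactly:
x = [−0.00038 + √(0.00038² + 1.22e-06)]/2 = 3.93 × 10^-4 M
pH = −log(3.93 × 10^-4) = 3.41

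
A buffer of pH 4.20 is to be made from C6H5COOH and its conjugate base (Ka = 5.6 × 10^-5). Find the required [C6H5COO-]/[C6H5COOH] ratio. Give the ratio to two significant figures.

ratio = 0.89

pKa = -log(5.6 × 10^-5) = 4.252
pH = pKa + log(r) ⇒ log(r) = 4.20 − 4.252 = -0.052
r = [C6H5COO-]/[C6H5COOH] = 10^(-0.052) = 0.887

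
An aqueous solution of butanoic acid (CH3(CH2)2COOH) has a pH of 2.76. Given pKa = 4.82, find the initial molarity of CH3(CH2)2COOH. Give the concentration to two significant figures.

C₀ = 2.0 × 10^-1 M

[H+] = 10^(-2.76) = 1.74 × 10^-3 M = x
Ka = 10^(−4.82) = 1.51 × 10^-5
Ka = x²/(C₀ − x) ⇒ C₀ = x + x²/Ka
C₀ = 1.74 × 10^-3 + (1.74 × 10^-3)²/(1.51 × 10^-5) = 2.02 × 10^-1 M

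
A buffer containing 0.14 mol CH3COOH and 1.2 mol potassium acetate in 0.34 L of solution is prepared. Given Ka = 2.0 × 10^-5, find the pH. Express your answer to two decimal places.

pKa = −log(2.0 × 10^-5) = 4.699
Henderson–Hasselbalch: pH = pKa + log([CH3COO-]/[CH3COOH]) = 4.699 + log(1.2/0.14)
pH = 4.699 + (+0.933) = 5.63

pH = 5.63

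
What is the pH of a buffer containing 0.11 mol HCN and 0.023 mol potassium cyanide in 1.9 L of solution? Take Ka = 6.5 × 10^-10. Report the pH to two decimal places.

pKa = −log(6.5 × 10^-10) = 9.187
Using pH = pKa + log([base]/[acid]) with [base]/[acid] = 0.023/0.11:
pH = 9.187 + (-0.680) = 8.51

pH = 8.51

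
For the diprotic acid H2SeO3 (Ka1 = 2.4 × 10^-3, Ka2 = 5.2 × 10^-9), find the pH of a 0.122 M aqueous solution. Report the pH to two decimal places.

Ka1 ≫ Ka2, so treat the first dissociation as the only significant source of H+.
Ka1 = x²/(0.122 − x) = 2.4 × 10^-3
Solving the quadratic: x = (−Ka1 + √(Ka1² + 4·Ka1·C₀))/2 = 1.60 × 10^-2 M
pH = −log(1.60 × 10^-2) = 1.80

pH = 1.80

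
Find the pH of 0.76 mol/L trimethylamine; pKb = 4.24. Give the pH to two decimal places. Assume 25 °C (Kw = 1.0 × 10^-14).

pH = 11.82

(CH3)3N + H2O ⇌ (CH3)3NH+ + OH-
Kb = 10^(−4.24) = 5.75 × 10^-5
Let x = [OH-] at equilibrium. Kb = x²/(0.76 − x).
Assume x ≪ 0.76: x ≈ √(5.75 × 10^-5 × 0.76) = 6.61 × 10^-3 M
Check: 0.87% ionized — well under 5%, approximation valid.
pOH = 2.18, so pH = 14.00 − pOH = 11.82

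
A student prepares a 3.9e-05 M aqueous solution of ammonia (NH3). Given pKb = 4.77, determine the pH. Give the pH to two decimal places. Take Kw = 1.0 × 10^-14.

NH3 + H2O ⇌ NH4+ + OH-
Kb = 10^(−4.77) = 1.70 × 10^-5
From the ICE table, Kb = x²/(3.9e-05 − x) = 1.70 × 10^-5.
The 5% rule fails; solving x² + Kb·x − Kb·C₀ = 0 exactly:
x = [−1.7e-05 + √(1.7e-05² + 2.65e-09)]/2 = 1.86 × 10^-5 M
pOH = −log(1.86 × 10^-5) = 4.73; pH = 14.00 − 4.73 = 9.27

pH = 9.27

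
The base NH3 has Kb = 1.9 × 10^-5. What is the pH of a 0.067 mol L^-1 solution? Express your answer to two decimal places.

NH3 + H2O ⇌ NH4+ + OH-
Let x = [OH-] at equilibrium. Kb = x²/(0.067 − x).
Since Kb ≪ C₀, x ≈ √(Kb·C₀) = 1.13 × 10^-3 M.
pOH = −log(1.13 × 10^-3) = 2.95; pH = 14.00 − 2.95 = 11.05

pH = 11.05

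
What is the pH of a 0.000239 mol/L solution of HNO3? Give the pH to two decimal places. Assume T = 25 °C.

HNO3 is a strong acid and dissociates completely, so [H+] = 0.000239 M.
pH = -log(0.000239) = 3.62

pH = 3.62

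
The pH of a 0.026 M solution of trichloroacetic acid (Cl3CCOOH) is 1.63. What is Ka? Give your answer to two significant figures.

[H+] = 10^(-1.63) = 2.34 × 10^-2 M
At equilibrium [HA] = 0.026 − 2.34 × 10^-2 = 2.60 × 10^-3 M
Ka = [H+][A-]/[HA] = (2.34 × 10^-2)² / 2.60 × 10^-3 = 2.1 × 10^-1

Ka = 2.1 × 10^-1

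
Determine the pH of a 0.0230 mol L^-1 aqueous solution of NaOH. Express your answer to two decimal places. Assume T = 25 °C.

NaOH is a strong base; [OH-] = 0.023 M.
pOH = -log(0.023) = 1.64
pH = 14.00 - 1.64 = 12.36

pH = 12.36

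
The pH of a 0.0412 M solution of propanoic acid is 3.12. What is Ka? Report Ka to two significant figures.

[H+] = 10^(-3.12) = 7.59 × 10^-4 M
At equilibrium [HA] = 0.0412 − 7.59 × 10^-4 = 4.04 × 10^-2 M
Ka = [H+][A-]/[HA] = (7.59 × 10^-4)² / 4.04 × 10^-2 = 1.4 × 10^-5

Ka = 1.4 × 10^-5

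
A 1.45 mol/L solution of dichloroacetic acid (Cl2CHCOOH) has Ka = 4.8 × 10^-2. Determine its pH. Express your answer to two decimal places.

Cl2CHCOOH ⇌ Cl2CHCOO- + H+
Let x = [H+] at equilibrium. Ka = x²/(1.45 − x).
Here C₀/Ka ≈ 30.2, so the small-x approximation fails. Use the quadratic:
x = [−0.048 + √(0.048² + 0.278)]/2 = 2.41 × 10^-1 M
pH = −log[H+] = −log(2.41 × 10^-1) = 0.62

pH = 0.62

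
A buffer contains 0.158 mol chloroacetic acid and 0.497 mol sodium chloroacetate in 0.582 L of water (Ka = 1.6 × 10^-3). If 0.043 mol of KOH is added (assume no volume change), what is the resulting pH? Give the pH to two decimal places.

pH = 3.47

After neutralization: n(ClCH2COOH) = 0.115 mol, n(ClCH2COO-) = 0.54 mol.
pKa = −log(1.6 × 10^-3) = 2.796
pH = pKa + log(n_ClCH2COO-/n_ClCH2COOH) = 2.796 + log(0.54/0.115) = 2.796 + (+0.672)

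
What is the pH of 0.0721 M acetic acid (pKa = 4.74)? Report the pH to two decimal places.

pH = 2.94

CH3COOH ⇌ CH3COO- + H+
Ka = 10^(−4.74) = 1.82 × 10^-5
Let x = [H+] at equilibrium. Ka = x²/(0.0721 − x).
Neglecting x in the denominator: x = √(1.82 × 10^-5 × 0.0721) = 1.15 × 10^-3 M
pH = −log[H+] = −log(1.15 × 10^-3) = 2.94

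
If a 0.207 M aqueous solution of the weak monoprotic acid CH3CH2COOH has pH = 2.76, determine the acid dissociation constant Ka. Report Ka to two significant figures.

[H+] = 10^(-2.76) = 1.74 × 10^-3 M
At equilibrium [HA] = 0.207 − 1.74 × 10^-3 = 2.05 × 10^-1 M
Ka = [H+][A-]/[HA] = (1.74 × 10^-3)² / 2.05 × 10^-1 = 1.5 × 10^-5

Ka = 1.5 × 10^-5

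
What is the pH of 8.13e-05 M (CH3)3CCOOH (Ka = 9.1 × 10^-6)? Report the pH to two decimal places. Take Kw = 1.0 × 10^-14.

pH = 4.64

(CH3)3CCOOH ⇌ (CH3)3CCOO- + H+
Ka = x²/(8.13e-05 − x) = 9.1 × 10^-6
x is not negligible relative to C₀; solve x² + 9.1e-06·x − 7.4e-10 = 0.
x = [−9.1e-06 + √(9.1e-06² + 2.96e-09)]/2 = 2.30 × 10^-5 M
pH = −log(2.30 × 10^-5) = 4.64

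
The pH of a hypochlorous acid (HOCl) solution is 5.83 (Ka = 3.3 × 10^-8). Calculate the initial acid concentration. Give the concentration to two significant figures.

[H+] = 10^(-5.83) = 1.48 × 10^-6 M = x
Ka = x²/(C₀ − x) ⇒ C₀ = x + x²/Ka
C₀ = 1.48 × 10^-6 + (1.48 × 10^-6)²/(3.3 × 10^-8) = 6.79 × 10^-5 M

C₀ = 6.8 × 10^-5 M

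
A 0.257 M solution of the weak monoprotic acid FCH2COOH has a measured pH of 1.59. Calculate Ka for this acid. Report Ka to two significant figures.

Ka = 2.9 × 10^-3

[H+] = 10^(-1.59) = 2.57 × 10^-2 M
At equilibrium [HA] = 0.257 − 2.57 × 10^-2 = 2.31 × 10^-1 M
Ka = [H+][A-]/[HA] = (2.57 × 10^-2)² / 2.31 × 10^-1 = 2.9 × 10^-3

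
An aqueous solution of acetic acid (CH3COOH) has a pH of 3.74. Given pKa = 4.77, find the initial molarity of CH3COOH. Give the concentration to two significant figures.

[H+] = 10^(-3.74) = 1.82 × 10^-4 M = x
Ka = 10^(−4.77) = 1.70 × 10^-5
Ka = x²/(C₀ − x) ⇒ C₀ = x + x²/Ka
C₀ = 1.82 × 10^-4 + (1.82 × 10^-4)²/(1.70 × 10^-5) = 2.13 × 10^-3 M

C₀ = 2.1 × 10^-3 M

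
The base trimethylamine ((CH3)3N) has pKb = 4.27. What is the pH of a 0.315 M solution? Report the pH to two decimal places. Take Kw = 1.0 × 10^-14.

(CH3)3N + H2O ⇌ (CH3)3NH+ + OH-
Kb = 10^(−4.27) = 5.37 × 10^-5
From the ICE table, Kb = x²/(0.315 − x) = 5.37 × 10^-5.
Assume x ≪ 0.315: x ≈ √(5.37 × 10^-5 × 0.315) = 4.11 × 10^-3 M
pOH = 2.39, so pH = 14.00 − pOH = 11.61

pH = 11.61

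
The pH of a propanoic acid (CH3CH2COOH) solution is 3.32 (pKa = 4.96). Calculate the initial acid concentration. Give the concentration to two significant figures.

[H+] = 10^(-3.32) = 4.79 × 10^-4 M = x
Ka = 10^(−4.96) = 1.10 × 10^-5
Ka = x²/(C₀ − x) ⇒ C₀ = x + x²/Ka
C₀ = 4.79 × 10^-4 + (4.79 × 10^-4)²/(1.10 × 10^-5) = 2.13 × 10^-2 M

C₀ = 2.1 × 10^-2 M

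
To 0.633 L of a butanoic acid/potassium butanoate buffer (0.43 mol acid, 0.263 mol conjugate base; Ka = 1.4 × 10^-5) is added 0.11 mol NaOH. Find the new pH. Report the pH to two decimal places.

OH- converts CH3(CH2)2COOH to CH3(CH2)2COO-: CH3(CH2)2COOH → 0.32 mol, CH3(CH2)2COO- → 0.373 mol.
pKa = −log(1.4 × 10^-5) = 4.854
Henderson–Hasselbalch with mole ratio 0.373/0.32: pH = 4.854 + (+0.067)

pH = 4.92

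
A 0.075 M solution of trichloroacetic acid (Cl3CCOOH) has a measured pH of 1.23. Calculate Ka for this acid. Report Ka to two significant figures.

Ka = 2.2 × 10^-1

[H+] = 10^(-1.23) = 5.89 × 10^-2 M
At equilibrium [HA] = 0.075 − 5.89 × 10^-2 = 1.61 × 10^-2 M
Ka = [H+][A-]/[HA] = (5.89 × 10^-2)² / 1.61 × 10^-2 = 2.2 × 10^-1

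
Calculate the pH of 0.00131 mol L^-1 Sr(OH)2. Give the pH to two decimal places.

Sr(OH)2 is a strong base (each formula unit releases 2 OH-); [OH-] = 0.00262 M.
pOH = -log(0.00262) = 2.58
pH = 14.00 - 2.58 = 11.42

pH = 11.42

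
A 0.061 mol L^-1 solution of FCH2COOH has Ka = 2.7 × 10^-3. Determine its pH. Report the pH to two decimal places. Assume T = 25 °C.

pH = 1.94

FCH2COOH ⇌ FCH2COO- + H+
From the ICE table, Ka = x²/(0.061 − x) = 2.7 × 10^-3.
The 5% rule fails; solving x² + Ka·x − Ka·C₀ = 0 exactly:
x = [−0.0027 + √(0.0027² + 0.000659)]/2 = 1.16 × 10^-2 M
pH = −log[H+] = −log(1.16 × 10^-2) = 1.94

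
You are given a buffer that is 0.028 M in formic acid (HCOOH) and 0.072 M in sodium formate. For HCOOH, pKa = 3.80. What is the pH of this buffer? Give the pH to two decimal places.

pH = 4.21

pH = pKa + log([A⁻]/[HA]) = 3.80 + log(0.072/0.028)
pH = 3.80 + (+0.410) = 4.21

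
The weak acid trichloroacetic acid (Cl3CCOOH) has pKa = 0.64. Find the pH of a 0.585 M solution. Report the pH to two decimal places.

pH = 0.57

Cl3CCOOH ⇌ Cl3CCOO- + H+
Ka = 10^(−0.64) = 2.29 × 10^-1
Ka = x²/(0.585 − x) = 2.29 × 10^-1
Here C₀/Ka ≈ 2.55, so the small-x approximation fails. Use the quadratic:
x = [−0.229 + √(0.229² + 0.536)]/2 = 2.69 × 10^-1 M
pH = −log(2.69 × 10^-1) = 0.57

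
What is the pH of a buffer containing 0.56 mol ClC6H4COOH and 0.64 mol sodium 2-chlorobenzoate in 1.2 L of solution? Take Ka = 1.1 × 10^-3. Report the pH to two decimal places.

pH = 3.02

pKa = −log(1.1 × 10^-3) = 2.959
Using pH = pKa + log([base]/[acid]) with [base]/[acid] = 0.64/0.56:
pH = 2.959 + (+0.058) = 3.02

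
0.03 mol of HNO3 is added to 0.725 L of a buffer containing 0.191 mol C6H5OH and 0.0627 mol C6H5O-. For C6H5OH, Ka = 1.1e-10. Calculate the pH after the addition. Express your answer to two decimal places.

pH = 9.13

Added H+ converts C6H5O- to C6H5OH: C6H5OH → 0.221 mol, C6H5O- → 0.0327 mol.
pKa = −log(1.1 × 10^-10) = 9.959
Henderson–Hasselbalch with mole ratio 0.0327/0.221: pH = 9.959 + (-0.830)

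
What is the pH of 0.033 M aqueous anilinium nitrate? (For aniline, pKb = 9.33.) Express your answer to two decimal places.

pH = 3.08

C6H5NH3+ is the conjugate acid of the weak base C6H5NH2.
Kb = 10^(−9.33) = 4.68 × 10^-10
Ka = Kw/Kb = 1.0×10^-14 / 4.68 × 10^-10 = 2.14 × 10^-5
Ka = x²/(0.033 − x) = 2.14 × 10^-5
Since Ka ≪ C₀, x ≈ √(Ka·C₀) = 8.40 × 10^-4 M.
(x/C₀ = 2.5% < 5%, so the approximation holds.)
pH = −log[H+] = −log(8.40 × 10^-4) = 3.08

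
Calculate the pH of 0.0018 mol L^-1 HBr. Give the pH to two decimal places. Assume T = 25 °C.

HBr is a strong acid and dissociates completely, so [H+] = 0.0018 M.
pH = -log(0.0018) = 2.74

pH = 2.74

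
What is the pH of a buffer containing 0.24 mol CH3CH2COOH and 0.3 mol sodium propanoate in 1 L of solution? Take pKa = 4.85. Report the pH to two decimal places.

pH = 4.95

Using pH = pKa + log([base]/[acid]) with [base]/[acid] = 0.3/0.24:
pH = 4.85 + (+0.097) = 4.95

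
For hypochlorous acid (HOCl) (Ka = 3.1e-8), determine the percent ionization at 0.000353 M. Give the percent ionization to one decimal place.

HOCl ⇌ OCl- + H+; let x = [H+] at equilibrium.
x ≈ √(Ka·C₀) = √(3.1 × 10^-8 × 0.000353) = 3.31 × 10^-6 M
% ionization = x/C₀ × 100% = 3.31 × 10^-6/0.000353 × 100% = 0.9%

0.9%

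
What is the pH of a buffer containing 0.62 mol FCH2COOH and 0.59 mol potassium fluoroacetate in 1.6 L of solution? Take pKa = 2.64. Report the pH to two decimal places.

pH = pKa + log([A⁻]/[HA]) = 2.64 + log(0.59/0.62)
pH = 2.64 + (-0.022) = 2.62

pH = 2.62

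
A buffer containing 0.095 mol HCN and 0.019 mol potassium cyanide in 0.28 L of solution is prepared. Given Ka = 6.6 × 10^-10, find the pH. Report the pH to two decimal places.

pH = 8.48

pKa = −log(6.6 × 10^-10) = 9.180
pH = pKa + log([A⁻]/[HA]) = 9.180 + log(0.019/0.095)
pH = 9.180 + (-0.699) = 8.48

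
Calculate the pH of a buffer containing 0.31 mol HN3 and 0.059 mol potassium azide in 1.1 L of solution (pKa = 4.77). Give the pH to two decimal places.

Henderson–Hasselbalch: pH = pKa + log([N3-]/[HN3]) = 4.77 + log(0.059/0.31)
pH = 4.77 + (-0.721) = 4.05

pH = 4.05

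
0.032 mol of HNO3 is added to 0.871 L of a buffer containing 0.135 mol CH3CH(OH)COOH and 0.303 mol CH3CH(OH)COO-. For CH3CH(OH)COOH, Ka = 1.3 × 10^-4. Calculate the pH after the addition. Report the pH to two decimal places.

Added H+ converts CH3CH(OH)COO- to CH3CH(OH)COOH: CH3CH(OH)COOH → 0.167 mol, CH3CH(OH)COO- → 0.271 mol.
pKa = −log(1.3 × 10^-4) = 3.886
pH = pKa + log([A⁻]/[HA]) = 3.886 + log(0.271/0.167) = 3.886 +0.210

pH = 4.10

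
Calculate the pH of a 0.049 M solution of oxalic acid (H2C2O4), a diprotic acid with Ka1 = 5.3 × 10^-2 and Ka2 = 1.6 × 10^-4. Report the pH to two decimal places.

Since Ka1 ≫ Ka2, the first ionization dominates [H+].
Ka1 = x²/(0.049 − x) = 5.3 × 10^-2
Solving the quadratic: x = (−Ka1 + √(Ka1² + 4·Ka1·C₀))/2 = 3.09 × 10^-2 M
pH = −log(3.09 × 10^-2) = 1.51

pH = 1.51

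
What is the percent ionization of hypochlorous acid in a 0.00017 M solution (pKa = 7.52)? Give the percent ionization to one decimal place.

1.3%

HOCl ⇌ OCl- + H+; let x = [H+] at equilibrium.
Ka = 10^(−7.52) = 3.02 × 10^-8
x ≈ √(Ka·C₀) = √(3.02 × 10^-8 × 0.00017) = 2.27 × 10^-6 M
Fraction ionized = 2.27 × 10^-6 / 0.00017 = 0.0134 → 1.3%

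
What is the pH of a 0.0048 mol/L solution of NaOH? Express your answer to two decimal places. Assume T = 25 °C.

pH = 11.68

NaOH is a strong base; [OH-] = 0.0048 M.
pOH = -log(0.0048) = 2.32
pH = 14.00 - 2.32 = 11.68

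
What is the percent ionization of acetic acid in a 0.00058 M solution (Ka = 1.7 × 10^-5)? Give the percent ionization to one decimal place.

15.7%

CH3COOH ⇌ CH3COO- + H+; let x = [H+] at equilibrium.
Solve x² + 1.7e-05x − 9.86e-09 = 0 → x = 9.12 × 10^-5 M
Fraction ionized = 9.12 × 10^-5 / 0.00058 = 0.1572 → 15.7%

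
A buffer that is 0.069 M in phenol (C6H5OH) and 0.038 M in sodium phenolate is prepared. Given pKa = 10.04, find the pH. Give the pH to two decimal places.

pH = 9.78

Using pH = pKa + log([base]/[acid]) with [base]/[acid] = 0.038/0.069:
pH = 10.04 + (-0.259) = 9.78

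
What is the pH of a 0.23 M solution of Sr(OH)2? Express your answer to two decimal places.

pH = 13.66

Sr(OH)2 is a strong base (each formula unit releases 2 OH-); [OH-] = 0.46 M.
pOH = -log(0.46) = 0.34
pH = 14.00 - 0.34 = 13.66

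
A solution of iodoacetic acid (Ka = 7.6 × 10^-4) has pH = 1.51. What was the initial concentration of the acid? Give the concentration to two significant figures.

C₀ = 1.3 M

[H+] = 10^(-1.51) = 3.09 × 10^-2 M = x
Ka = x²/(C₀ − x) ⇒ C₀ = x + x²/Ka
C₀ = 3.09 × 10^-2 + (3.09 × 10^-2)²/(7.6 × 10^-4) = 1.29 M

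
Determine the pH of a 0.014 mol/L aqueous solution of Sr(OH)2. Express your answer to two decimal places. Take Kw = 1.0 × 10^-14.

pH = 12.45

Sr(OH)2 is a strong base (each formula unit releases 2 OH-); [OH-] = 0.028 M.
pOH = -log(0.028) = 1.55
pH = 14.00 - 1.55 = 12.45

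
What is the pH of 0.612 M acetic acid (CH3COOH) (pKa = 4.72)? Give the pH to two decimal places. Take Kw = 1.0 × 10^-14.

pH = 2.47

CH3COOH ⇌ CH3COO- + H+
Ka = 10^(−4.72) = 1.91 × 10^-5
Let x = [H+] at equilibrium. Ka = x²/(0.612 − x).
Neglecting x in the denominator: x = √(1.91 × 10^-5 × 0.612) = 3.42 × 10^-3 M
Check: 0.56% ionized — well under 5%, approximation valid.
pH = −log[H+] = −log(3.42 × 10^-3) = 2.47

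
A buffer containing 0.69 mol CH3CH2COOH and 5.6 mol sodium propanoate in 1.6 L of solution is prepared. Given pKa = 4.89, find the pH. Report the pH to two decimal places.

Using pH = pKa + log([base]/[acid]) with [base]/[acid] = 5.6/0.69:
pH = 4.89 + (+0.909) = 5.80

pH = 5.80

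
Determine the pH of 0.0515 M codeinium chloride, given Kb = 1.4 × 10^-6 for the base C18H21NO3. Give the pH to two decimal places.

C18H22NO3+ is the conjugate acid of the weak base C18H21NO3.
Ka = Kw/Kb = 1.0×10^-14 / 1.4 × 10^-6 = 7.14 × 10^-9
Ka = x²/(0.0515 − x) = 7.14 × 10^-9
Assume x ≪ 0.0515: x ≈ √(7.14 × 10^-9 × 0.0515) = 1.92 × 10^-5 M
pH = −log[H+] = −log(1.92 × 10^-5) = 4.72

pH = 4.72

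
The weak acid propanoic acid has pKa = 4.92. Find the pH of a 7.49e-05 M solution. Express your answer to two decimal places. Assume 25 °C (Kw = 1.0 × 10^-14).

CH3CH2COOH ⇌ CH3CH2COO- + H+
Ka = 10^(−4.92) = 1.20 × 10^-5
Let x = [H+] at equilibrium. Ka = x²/(7.49e-05 − x).
The 5% rule fails; solving x² + Ka·x − Ka·C₀ = 0 exactly:
x = [−1.2e-05 + √(1.2e-05² + 3.6e-09)]/2 = 2.46 × 10^-5 M
pH = −log[H+] = −log(2.46 × 10^-5) = 4.61

pH = 4.61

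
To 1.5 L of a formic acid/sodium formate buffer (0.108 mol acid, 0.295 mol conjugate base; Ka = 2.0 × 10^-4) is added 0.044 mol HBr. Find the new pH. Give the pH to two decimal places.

Added H+ converts HCOO- to HCOOH: HCOOH → 0.152 mol, HCOO- → 0.251 mol.
pKa = −log(2.0 × 10^-4) = 3.699
pH = pKa + log([A⁻]/[HA]) = 3.699 + log(0.251/0.152) = 3.699 +0.218

pH = 3.92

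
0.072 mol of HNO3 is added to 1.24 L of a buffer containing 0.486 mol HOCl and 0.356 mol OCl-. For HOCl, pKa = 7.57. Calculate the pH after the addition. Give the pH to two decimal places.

After neutralization: n(HOCl) = 0.558 mol, n(OCl-) = 0.284 mol.
Henderson–Hasselbalch with mole ratio 0.284/0.558: pH = 7.57 + (-0.293)

pH = 7.28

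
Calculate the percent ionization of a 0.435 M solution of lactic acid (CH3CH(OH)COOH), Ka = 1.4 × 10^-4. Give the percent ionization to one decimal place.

CH3CH(OH)COOH ⇌ CH3CH(OH)COO- + H+; let x = [H+] at equilibrium.
x ≈ √(Ka·C₀) = √(1.4 × 10^-4 × 0.435) = 7.80 × 10^-3 M
% ionization = x/C₀ × 100% = 7.80 × 10^-3/0.435 × 100% = 1.8%

1.8%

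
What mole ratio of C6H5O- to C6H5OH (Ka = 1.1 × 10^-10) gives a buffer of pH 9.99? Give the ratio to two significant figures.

ratio = 1.1

pKa = -log(1.1 × 10^-10) = 9.959
pH = pKa + log(r) ⇒ log(r) = 9.99 − 9.959 = +0.031
r = [C6H5O-]/[C6H5OH] = 10^(+0.031) = 1.07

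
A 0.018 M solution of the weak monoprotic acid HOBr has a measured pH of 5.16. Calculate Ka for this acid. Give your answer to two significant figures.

[H+] = 10^(-5.16) = 6.92 × 10^-6 M
At equilibrium [HA] = 0.018 − 6.92 × 10^-6 = 1.80 × 10^-2 M
Ka = [H+][A-]/[HA] = (6.92 × 10^-6)² / 1.80 × 10^-2 = 2.7 × 10^-9

Ka = 2.7 × 10^-9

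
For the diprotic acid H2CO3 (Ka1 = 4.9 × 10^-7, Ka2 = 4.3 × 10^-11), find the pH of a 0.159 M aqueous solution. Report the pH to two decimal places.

pH = 3.55

Since Ka1 ≫ Ka2, the first ionization dominates [H+].
Ka1 = x²/(0.159 − x) = 4.9 × 10^-7
x ≈ √(4.9 × 10^-7 × 0.159) = 2.79 × 10^-4 M
pH = −log(2.79 × 10^-4) = 3.55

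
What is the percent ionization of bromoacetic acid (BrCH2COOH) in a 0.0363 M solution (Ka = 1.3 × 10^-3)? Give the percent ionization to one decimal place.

BrCH2COOH ⇌ BrCH2COO- + H+; let x = [H+] at equilibrium.
Ka = x²/(C₀ − x); solving the quadratic gives x = 6.25 × 10^-3 M.
% ionization = x/C₀ × 100% = 6.25 × 10^-3/0.0363 × 100% = 17.2%

17.2%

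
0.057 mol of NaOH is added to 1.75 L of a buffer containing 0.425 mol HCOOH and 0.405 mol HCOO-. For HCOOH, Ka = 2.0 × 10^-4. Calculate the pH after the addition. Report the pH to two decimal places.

After neutralization: n(HCOOH) = 0.368 mol, n(HCOO-) = 0.462 mol.
pKa = −log(2.0 × 10^-4) = 3.699
Henderson–Hasselbalch with mole ratio 0.462/0.368: pH = 3.699 + (+0.099)

pH = 3.80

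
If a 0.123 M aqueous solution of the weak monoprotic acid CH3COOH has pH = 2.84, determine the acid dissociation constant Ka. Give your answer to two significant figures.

Ka = 1.7 × 10^-5

[H+] = 10^(-2.84) = 1.45 × 10^-3 M
At equilibrium [HA] = 0.123 − 1.45 × 10^-3 = 1.22 × 10^-1 M
Ka = [H+][A-]/[HA] = (1.45 × 10^-3)² / 1.22 × 10^-1 = 1.7 × 10^-5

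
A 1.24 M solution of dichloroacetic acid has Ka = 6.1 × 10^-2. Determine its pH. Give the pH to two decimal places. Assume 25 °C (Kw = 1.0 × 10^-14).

Cl2CHCOOH ⇌ Cl2CHCOO- + H+
From the ICE table, Ka = [H+]²/(1.24 − [H+]) = 6.1 × 10^-2.
The 5% rule fails; solving [H+]² + Ka·[H+] − Ka·C₀ = 0 exactly:
[H+] = [−0.061 + √(0.061² + 0.303)]/2 = 2.46 × 10^-1 M
pH = −log[H+] = −log(2.46 × 10^-1) = 0.61

pH = 0.61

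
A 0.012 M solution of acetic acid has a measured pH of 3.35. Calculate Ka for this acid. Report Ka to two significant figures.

Ka = 1.7 × 10^-5

[H+] = 10^(-3.35) = 4.47 × 10^-4 M
At equilibrium [HA] = 0.012 − 4.47 × 10^-4 = 1.16 × 10^-2 M
Ka = [H+][A-]/[HA] = (4.47 × 10^-4)² / 1.16 × 10^-2 = 1.7 × 10^-5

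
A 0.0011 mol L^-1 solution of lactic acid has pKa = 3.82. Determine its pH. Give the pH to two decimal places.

CH3CH(OH)COOH ⇌ CH3CH(OH)COO- + H+
Ka = 10^(−3.82) = 1.51 × 10^-4
Ka = [H+]²/(0.0011 − [H+]) = 1.51 × 10^-4
The 5% rule fails; solving [H+]² + Ka·[H+] − Ka·C₀ = 0 exactly:
[H+] = [−0.000151 + √(0.000151² + 6.64e-07)]/2 = 3.39 × 10^-4 M
pH = −log[H+] = −log(3.39 × 10^-4) = 3.47

pH = 3.47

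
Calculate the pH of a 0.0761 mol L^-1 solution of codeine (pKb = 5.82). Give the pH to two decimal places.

C18H21NO3 + H2O ⇌ C18H22NO3+ + OH-
Kb = 10^(−5.82) = 1.51 × 10^-6
Kb = x²/(0.0761 − x) = 1.51 × 10^-6
Neglecting x in the denominator: x = √(1.51 × 10^-6 × 0.0761) = 3.39 × 10^-4 M
(x/C₀ = 0.45% < 5%, so the approximation holds.)
pOH = 3.47, so pH = 14.00 − pOH = 10.53

pH = 10.53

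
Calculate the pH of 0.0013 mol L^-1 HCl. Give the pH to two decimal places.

pH = 2.89

HCl is a strong acid and dissociates completely, so [H+] = 0.0013 M.
pH = -log(0.0013) = 2.89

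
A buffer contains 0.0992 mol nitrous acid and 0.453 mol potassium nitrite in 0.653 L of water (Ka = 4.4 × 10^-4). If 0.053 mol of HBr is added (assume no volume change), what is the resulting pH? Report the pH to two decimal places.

After neutralization: n(HNO2) = 0.152 mol, n(NO2-) = 0.4 mol.
pKa = −log(4.4 × 10^-4) = 3.357
Henderson–Hasselbalch with mole ratio 0.4/0.152: pH = 3.357 + (+0.420)

pH = 3.78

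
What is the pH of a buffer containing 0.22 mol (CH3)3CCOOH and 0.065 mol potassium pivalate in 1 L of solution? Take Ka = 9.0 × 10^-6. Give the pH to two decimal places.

pH = 4.52

pKa = −log(9.0 × 10^-6) = 5.046
Using pH = pKa + log([base]/[acid]) with [base]/[acid] = 0.065/0.22:
pH = 5.046 + (-0.530) = 4.52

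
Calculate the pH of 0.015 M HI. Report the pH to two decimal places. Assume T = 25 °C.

HI is a strong acid and dissociates completely, so [H+] = 0.015 M.
pH = -log(0.015) = 1.82

pH = 1.82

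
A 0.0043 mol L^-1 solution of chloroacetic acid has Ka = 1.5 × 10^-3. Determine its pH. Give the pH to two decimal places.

ClCH2COOH ⇌ ClCH2COO- + H+
Let x = [H+] at equilibrium. Ka = x²/(0.0043 − x).
x is not negligible relative to C₀; solve x² + 0.0015·x − 6.45e-06 = 0.
x = (−Ka + √(Ka² + 4·Ka·C₀))/2 = 1.90 × 10^-3 M
pH = −log[H+] = −log(1.90 × 10^-3) = 2.72

pH = 2.72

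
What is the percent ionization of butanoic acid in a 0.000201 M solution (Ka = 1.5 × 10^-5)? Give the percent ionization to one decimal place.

CH3(CH2)2COOH ⇌ CH3(CH2)2COO- + H+; let x = [H+] at equilibrium.
Solve x² + 1.5e-05x − 3.02e-09 = 0 → x = 4.79 × 10^-5 M
% ionization = x/C₀ × 100% = 4.79 × 10^-5/0.000201 × 100% = 23.8%

23.8%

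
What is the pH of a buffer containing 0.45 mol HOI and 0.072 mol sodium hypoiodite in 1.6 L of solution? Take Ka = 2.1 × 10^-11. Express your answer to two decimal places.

pKa = −log(2.1 × 10^-11) = 10.678
pH = pKa + log([A⁻]/[HA]) = 10.678 + log(0.072/0.45)
pH = 10.678 + (-0.796) = 9.88

pH = 9.88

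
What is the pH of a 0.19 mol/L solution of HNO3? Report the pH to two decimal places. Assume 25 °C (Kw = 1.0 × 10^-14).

pH = 0.72

HNO3 is a strong acid and dissociates completely, so [H+] = 0.19 M.
pH = -log(0.19) = 0.72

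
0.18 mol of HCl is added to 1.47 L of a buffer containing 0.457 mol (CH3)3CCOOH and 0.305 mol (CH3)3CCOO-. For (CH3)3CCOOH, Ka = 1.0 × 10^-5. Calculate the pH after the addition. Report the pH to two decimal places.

After neutralization: n((CH3)3CCOOH) = 0.637 mol, n((CH3)3CCOO-) = 0.125 mol.
pKa = −log(1.0 × 10^-5) = 5.000
pH = pKa + log(n_(CH3)3CCOO-/n_(CH3)3CCOOH) = 5.000 + log(0.125/0.637) = 5.000 + (-0.707)

pH = 4.29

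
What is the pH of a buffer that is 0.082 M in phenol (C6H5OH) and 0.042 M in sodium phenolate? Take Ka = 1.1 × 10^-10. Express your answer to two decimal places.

pKa = −log(1.1 × 10^-10) = 9.959
pH = pKa + log([A⁻]/[HA]) = 9.959 + log(0.042/0.082)
pH = 9.959 + (-0.291) = 9.67

pH = 9.67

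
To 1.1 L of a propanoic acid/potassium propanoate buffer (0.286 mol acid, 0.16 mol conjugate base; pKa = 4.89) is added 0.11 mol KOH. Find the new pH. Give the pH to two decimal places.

After neutralization: n(CH3CH2COOH) = 0.176 mol, n(CH3CH2COO-) = 0.27 mol.
pH = pKa + log(n_CH3CH2COO-/n_CH3CH2COOH) = 4.89 + log(0.27/0.176) = 4.89 + (+0.186)

pH = 5.08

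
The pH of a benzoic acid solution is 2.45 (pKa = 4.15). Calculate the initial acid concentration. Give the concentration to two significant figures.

C₀ = 1.8 × 10^-1 M

[H+] = 10^(-2.45) = 3.55 × 10^-3 M = x
Ka = 10^(−4.15) = 7.08 × 10^-5
Ka = x²/(C₀ − x) ⇒ C₀ = x + x²/Ka
C₀ = 3.55 × 10^-3 + (3.55 × 10^-3)²/(7.08 × 10^-5) = 1.82 × 10^-1 M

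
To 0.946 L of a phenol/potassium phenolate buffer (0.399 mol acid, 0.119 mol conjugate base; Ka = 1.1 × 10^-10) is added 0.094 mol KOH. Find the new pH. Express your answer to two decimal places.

OH- converts C6H5OH to C6H5O-: C6H5OH → 0.305 mol, C6H5O- → 0.213 mol.
pKa = −log(1.1 × 10^-10) = 9.959
Henderson–Hasselbalch with mole ratio 0.213/0.305: pH = 9.959 + (-0.156)

pH = 9.80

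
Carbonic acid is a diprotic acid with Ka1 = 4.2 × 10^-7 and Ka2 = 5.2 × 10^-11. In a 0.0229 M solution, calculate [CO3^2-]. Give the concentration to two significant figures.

First ionization gives [H+] ≈ [HCO3-] = 9.81 × 10^-5 M.
Second step: Ka2 = [H+][CO3^2-]/[HCO3-] ≈ [CO3^2-] (since [H+] ≈ [HCO3-]).
So [CO3^2-] ≈ Ka2.

5.2 × 10^-11 M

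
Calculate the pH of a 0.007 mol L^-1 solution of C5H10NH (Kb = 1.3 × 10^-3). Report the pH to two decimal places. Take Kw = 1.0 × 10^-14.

pH = 11.39

C5H10NH + H2O ⇌ C5H10NH2+ + OH-
From the ICE table, Kb = [OH-]²/(0.007 − [OH-]) = 1.3 × 10^-3.
[OH-] is not negligible relative to C₀; solve [OH-]² + 0.0013·[OH-] − 9.1e-06 = 0.
[OH-] = [−0.0013 + √(0.0013² + 3.64e-05)]/2 = 2.44 × 10^-3 M
pOH = −log(2.44 × 10^-3) = 2.61; pH = 14.00 − 2.61 = 11.39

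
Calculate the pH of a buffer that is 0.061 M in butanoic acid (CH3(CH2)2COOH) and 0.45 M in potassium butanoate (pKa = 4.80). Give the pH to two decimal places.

Henderson–Hasselbalch: pH = pKa + log([CH3(CH2)2COO-]/[CH3(CH2)2COOH]) = 4.80 + log(0.45/0.061)
pH = 4.80 + (+0.868) = 5.67

pH = 5.67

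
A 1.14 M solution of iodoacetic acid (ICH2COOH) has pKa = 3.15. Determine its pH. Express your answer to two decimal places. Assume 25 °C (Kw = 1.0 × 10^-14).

ICH2COOH ⇌ ICH2COO- + H+
Ka = 10^(−3.15) = 7.08 × 10^-4
Ka = [H+]²/(1.14 − [H+]) = 7.08 × 10^-4
Assume [H+] ≪ 1.14: [H+] ≈ √(7.08 × 10^-4 × 1.14) = 2.84 × 10^-2 M
([H+]/C₀ = 2.5% < 5%, so the approximation holds.)
pH = −log[H+] = −log(2.84 × 10^-2) = 1.55

pH = 1.55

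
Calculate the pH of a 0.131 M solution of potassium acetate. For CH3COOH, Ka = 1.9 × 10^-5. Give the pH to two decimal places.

CH3COO- is the conjugate base of the weak acid CH3COOH.
Kb = Kw/Ka = 1.0×10^-14 / 1.9 × 10^-5 = 5.26 × 10^-10
Let x = [OH-] at equilibrium. Kb = x²/(0.131 − x).
Since Kb ≪ C₀, x ≈ √(Kb·C₀) = 8.30 × 10^-6 M.
pOH = −log(8.30 × 10^-6) = 5.08; pH = 14.00 − 5.08 = 8.92

pH = 8.92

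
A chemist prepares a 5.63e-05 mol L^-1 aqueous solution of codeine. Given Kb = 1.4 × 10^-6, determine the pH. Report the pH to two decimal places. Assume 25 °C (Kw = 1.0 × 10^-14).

pH = 8.91

C18H21NO3 + H2O ⇌ C18H22NO3+ + OH-
Kb = x²/(5.63e-05 − x) = 1.4 × 10^-6
x is not negligible relative to C₀; solve x² + 1.4e-06·x − 7.88e-11 = 0.
x = [−1.4e-06 + √(1.4e-06² + 3.15e-10)]/2 = 8.21 × 10^-6 M
pOH = −log(8.21 × 10^-6) = 5.09; pH = 14.00 − 5.09 = 8.91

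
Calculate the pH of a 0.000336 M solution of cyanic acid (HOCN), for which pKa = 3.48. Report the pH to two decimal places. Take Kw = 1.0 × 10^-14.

HOCN ⇌ OCN- + H+
Ka = 10^(−3.48) = 3.31 × 10^-4
From the ICE table, Ka = x²/(0.000336 − x) = 3.31 × 10^-4.
The 5% rule fails; solving x² + Ka·x − Ka·C₀ = 0 exactly:
x = (−Ka + √(Ka² + 4·Ka·C₀))/2 = 2.07 × 10^-4 M
pH = −log(2.07 × 10^-4) = 3.68

pH = 3.68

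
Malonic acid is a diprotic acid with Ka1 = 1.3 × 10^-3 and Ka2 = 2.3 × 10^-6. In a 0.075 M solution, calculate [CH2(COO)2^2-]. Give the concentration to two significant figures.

2.3 × 10^-6 M

First ionization gives [H+] ≈ [CH2(COOH)COO-] = 9.25 × 10^-3 M.
Second step: Ka2 = [H+][CH2(COO)2^2-]/[CH2(COOH)COO-] ≈ [CH2(COO)2^2-] (since [H+] ≈ [CH2(COOH)COO-]).
So [CH2(COO)2^2-] ≈ Ka2.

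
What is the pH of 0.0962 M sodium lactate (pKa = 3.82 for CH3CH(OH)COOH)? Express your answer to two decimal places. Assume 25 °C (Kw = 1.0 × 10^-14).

CH3CH(OH)COO- is the conjugate base of the weak acid CH3CH(OH)COOH.
Ka = 10^(−3.82) = 1.51 × 10^-4
Kb = Kw/Ka = 1.0×10^-14 / 1.51 × 10^-4 = 6.62 × 10^-11
From the ICE table, Kb = [OH-]²/(0.0962 − [OH-]) = 6.62 × 10^-11.
Assume [OH-] ≪ 0.0962: [OH-] ≈ √(6.62 × 10^-11 × 0.0962) = 2.52 × 10^-6 M
([OH-]/C₀ = 0.0026% < 5%, so the approximation holds.)
pOH = −log(2.52 × 10^-6) = 5.60; pH = 14.00 − 5.60 = 8.40

pH = 8.40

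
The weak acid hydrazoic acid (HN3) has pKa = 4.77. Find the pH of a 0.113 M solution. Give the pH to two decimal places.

pH = 2.86

HN3 ⇌ N3- + H+
Ka = 10^(−4.77) = 1.70 × 10^-5
From the ICE table, Ka = [H+]²/(0.113 − [H+]) = 1.70 × 10^-5.
Assume [H+] ≪ 0.113: [H+] ≈ √(1.70 × 10^-5 × 0.113) = 1.39 × 10^-3 M
Check: 1.2% ionized — well under 5%, approximation valid.
pH = −log[H+] = −log(1.39 × 10^-3) = 2.86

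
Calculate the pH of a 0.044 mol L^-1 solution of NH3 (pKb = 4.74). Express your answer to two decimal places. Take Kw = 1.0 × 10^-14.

pH = 10.95

NH3 + H2O ⇌ NH4+ + OH-
Kb = 10^(−4.74) = 1.82 × 10^-5
Let x = [OH-] at equilibrium. Kb = x²/(0.044 − x).
Neglecting x in the denominator: x = √(1.82 × 10^-5 × 0.044) = 8.95 × 10^-4 M
(x/C₀ = 2% < 5%, so the approximation holds.)
pOH = 3.05, so pH = 14.00 − pOH = 10.95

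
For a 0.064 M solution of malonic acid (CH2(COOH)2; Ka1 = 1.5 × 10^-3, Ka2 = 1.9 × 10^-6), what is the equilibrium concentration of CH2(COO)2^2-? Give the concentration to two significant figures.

1.9 × 10^-6 M

First ionization gives [H+] ≈ [CH2(COOH)COO-] = 9.08 × 10^-3 M.
Second step: Ka2 = [H+][CH2(COO)2^2-]/[CH2(COOH)COO-] ≈ [CH2(COO)2^2-] (since [H+] ≈ [CH2(COOH)COO-]).
So [CH2(COO)2^2-] ≈ Ka2.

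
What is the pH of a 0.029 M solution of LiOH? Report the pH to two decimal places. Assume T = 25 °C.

pH = 12.46

LiOH is a strong base; [OH-] = 0.029 M.
pOH = -log(0.029) = 1.54
pH = 14.00 - 1.54 = 12.46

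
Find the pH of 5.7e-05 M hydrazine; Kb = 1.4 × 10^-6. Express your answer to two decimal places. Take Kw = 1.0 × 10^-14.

pH = 8.92

N2H4 + H2O ⇌ N2H5+ + OH-
Kb = [OH-]²/(5.7e-05 − [OH-]) = 1.4 × 10^-6
The 5% rule fails; solving [OH-]² + Kb·[OH-] − Kb·C₀ = 0 exactly:
[OH-] = [−1.4e-06 + √(1.4e-06² + 3.19e-10)]/2 = 8.26 × 10^-6 M
pOH = 5.08, so pH = 14.00 − pOH = 8.92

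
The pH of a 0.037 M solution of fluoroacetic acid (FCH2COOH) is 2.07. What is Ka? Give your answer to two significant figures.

[H+] = 10^(-2.07) = 8.51 × 10^-3 M
At equilibrium [HA] = 0.037 − 8.51 × 10^-3 = 2.85 × 10^-2 M
Ka = [H+][A-]/[HA] = (8.51 × 10^-3)² / 2.85 × 10^-2 = 2.5 × 10^-3

Ka = 2.5 × 10^-3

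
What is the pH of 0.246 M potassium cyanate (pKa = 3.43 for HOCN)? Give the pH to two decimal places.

OCN- is the conjugate base of the weak acid HOCN.
Ka = 10^(−3.43) = 3.72 × 10^-4
Kb = Kw/Ka = 1.0×10^-14 / 3.72 × 10^-4 = 2.69 × 10^-11
Kb = [OH-]²/(0.246 − [OH-]) = 2.69 × 10^-11
Assume [OH-] ≪ 0.246: [OH-] ≈ √(2.69 × 10^-11 × 0.246) = 2.57 × 10^-6 M
pOH = −log(2.57 × 10^-6) = 5.59; pH = 14.00 − 5.59 = 8.41

pH = 8.41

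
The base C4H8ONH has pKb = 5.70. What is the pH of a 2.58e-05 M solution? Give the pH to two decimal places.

C4H8ONH + H2O ⇌ C4H8ONH2+ + OH-
Kb = 10^(−5.70) = 2.00 × 10^-6
From the ICE table, Kb = x²/(2.58e-05 − x) = 2.00 × 10^-6.
x is not negligible relative to C₀; solve x² + 2e-06·x − 5.16e-11 = 0.
x = [−2e-06 + √(2e-06² + 2.06e-10)]/2 = 6.25 × 10^-6 M
pOH = −log(6.25 × 10^-6) = 5.20; pH = 14.00 − 5.20 = 8.80

pH = 8.80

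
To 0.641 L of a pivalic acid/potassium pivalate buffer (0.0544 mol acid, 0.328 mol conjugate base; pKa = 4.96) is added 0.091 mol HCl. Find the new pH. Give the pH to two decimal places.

Added H+ converts (CH3)3CCOO- to (CH3)3CCOOH: (CH3)3CCOOH → 0.145 mol, (CH3)3CCOO- → 0.237 mol.
Henderson–Hasselbalch with mole ratio 0.237/0.145: pH = 4.96 + (+0.213)

pH = 5.17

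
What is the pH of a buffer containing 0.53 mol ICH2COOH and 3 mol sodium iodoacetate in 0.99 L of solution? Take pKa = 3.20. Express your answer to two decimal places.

Henderson–Hasselbalch: pH = pKa + log([ICH2COO-]/[ICH2COOH]) = 3.20 + log(3/0.53)
pH = 3.20 + (+0.753) = 3.95

pH = 3.95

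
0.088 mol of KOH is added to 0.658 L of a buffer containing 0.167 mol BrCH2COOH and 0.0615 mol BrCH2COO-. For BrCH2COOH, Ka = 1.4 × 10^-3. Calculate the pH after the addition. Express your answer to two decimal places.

OH- converts BrCH2COOH to BrCH2COO-: BrCH2COOH → 0.079 mol, BrCH2COO- → 0.149 mol.
pKa = −log(1.4 × 10^-3) = 2.854
pH = pKa + log(n_BrCH2COO-/n_BrCH2COOH) = 2.854 + log(0.149/0.079) = 2.854 + (+0.276)

pH = 3.13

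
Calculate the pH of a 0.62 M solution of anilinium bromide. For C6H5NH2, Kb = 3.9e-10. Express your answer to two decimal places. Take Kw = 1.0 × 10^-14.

C6H5NH3+ is the conjugate acid of the weak base C6H5NH2.
Ka = Kw/Kb = 1.0×10^-14 / 3.9 × 10^-10 = 2.56 × 10^-5
Ka = [H+]²/(0.62 − [H+]) = 2.56 × 10^-5
Neglecting [H+] in the denominator: [H+] = √(2.56 × 10^-5 × 0.62) = 3.98 × 10^-3 M
pH = −log[H+] = −log(3.98 × 10^-3) = 2.40

pH = 2.40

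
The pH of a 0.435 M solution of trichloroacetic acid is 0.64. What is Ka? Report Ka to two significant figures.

[H+] = 10^(-0.64) = 2.29 × 10^-1 M
At equilibrium [HA] = 0.435 − 2.29 × 10^-1 = 2.06 × 10^-1 M
Ka = [H+][A-]/[HA] = (2.29 × 10^-1)² / 2.06 × 10^-1 = 2.5 × 10^-1

Ka = 2.5 × 10^-1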